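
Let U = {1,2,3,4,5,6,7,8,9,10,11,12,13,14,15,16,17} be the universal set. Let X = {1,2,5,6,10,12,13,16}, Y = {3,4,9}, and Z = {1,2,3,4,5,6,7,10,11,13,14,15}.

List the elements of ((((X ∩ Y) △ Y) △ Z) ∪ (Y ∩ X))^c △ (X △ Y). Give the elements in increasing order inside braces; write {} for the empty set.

X ∩ Y = {}
(X ∩ Y) △ Y = {3,4,9}
((X ∩ Y) △ Y) △ Z = {1,2,5,6,7,9,10,11,13,14,15}
Y ∩ X = {}
(((X ∩ Y) △ Y) △ Z) ∪ (Y ∩ X) = {1,2,5,6,7,9,10,11,13,14,15}
((((X ∩ Y) △ Y) △ Z) ∪ (Y ∩ X))^c = {3,4,8,12,16,17}
X △ Y = {1,2,3,4,5,6,9,10,12,13,16}
((((X ∩ Y) △ Y) △ Z) ∪ (Y ∩ X))^c △ (X △ Y) = {1,2,5,6,8,9,10,13,17}

{1,2,5,6,8,9,10,13,17}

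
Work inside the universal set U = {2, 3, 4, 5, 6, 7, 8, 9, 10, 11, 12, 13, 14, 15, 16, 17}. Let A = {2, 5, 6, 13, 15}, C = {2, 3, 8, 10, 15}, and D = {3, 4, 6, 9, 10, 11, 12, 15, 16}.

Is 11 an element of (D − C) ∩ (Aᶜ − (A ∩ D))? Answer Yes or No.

11 ∈ D and 11 ∉ C, so 11 ∈ D − C
11 ∉ A, so 11 ∈ Aᶜ
11 ∉ A and 11 ∈ D, so 11 ∉ A ∩ D
11 ∈ Aᶜ and 11 ∉ (A ∩ D), so 11 ∈ Aᶜ − (A ∩ D)
11 ∈ (D − C) and 11 ∈ (Aᶜ − (A ∩ D)), so 11 ∈ (D − C) ∩ (Aᶜ − (A ∩ D))

Yes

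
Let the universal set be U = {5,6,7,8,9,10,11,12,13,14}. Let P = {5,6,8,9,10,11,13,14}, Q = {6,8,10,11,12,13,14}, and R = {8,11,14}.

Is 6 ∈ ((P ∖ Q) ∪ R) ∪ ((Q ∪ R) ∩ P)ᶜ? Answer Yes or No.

6 ∈ P and 6 ∈ Q, so 6 ∉ P ∖ Q
6 ∉ (P ∖ Q) and 6 ∉ R, so 6 ∉ (P ∖ Q) ∪ R
6 ∈ Q and 6 ∉ R, so 6 ∈ Q ∪ R
6 ∈ (Q ∪ R) and 6 ∈ P, so 6 ∈ (Q ∪ R) ∩ P
6 ∉ ((Q ∪ R) ∩ P)ᶜ since 6 ∈ ((Q ∪ R) ∩ P)
6 ∉ ((P ∖ Q) ∪ R) and 6 ∉ ((Q ∪ R) ∩ P)ᶜ, so 6 ∉ ((P ∖ Q) ∪ R) ∪ ((Q ∪ R) ∩ P)ᶜ

No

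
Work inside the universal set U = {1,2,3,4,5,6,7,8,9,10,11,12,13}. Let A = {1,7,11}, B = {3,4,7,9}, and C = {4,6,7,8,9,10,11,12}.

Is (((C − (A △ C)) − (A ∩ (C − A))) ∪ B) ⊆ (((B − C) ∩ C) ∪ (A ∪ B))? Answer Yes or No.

A △ C = {1,4,6,8,9,10,12}
C − (A △ C) = {7,11}
C − A = {4,6,8,9,10,12}
A ∩ (C − A) = {}
(C − (A △ C)) − (A ∩ (C − A)) = {7,11}
((C − (A △ C)) − (A ∩ (C − A))) ∪ B = {3,4,7,9,11}
B − C = {3}
(B − C) ∩ C = {}
A ∪ B = {1,3,4,7,9,11}
((B − C) ∩ C) ∪ (A ∪ B) = {1,3,4,7,9,11}
Every element of {3,4,7,9,11} is in {1,3,4,7,9,11}, so ((C − (A △ C)) − (A ∩ (C − A))) ∪ B ⊆ ((B − C) ∩ C) ∪ (A ∪ B).

Yes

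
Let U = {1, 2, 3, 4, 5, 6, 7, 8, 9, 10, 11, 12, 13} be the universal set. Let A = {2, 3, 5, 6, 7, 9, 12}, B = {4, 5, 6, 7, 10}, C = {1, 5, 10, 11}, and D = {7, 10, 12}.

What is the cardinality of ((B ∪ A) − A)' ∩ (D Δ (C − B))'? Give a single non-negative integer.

B ∪ A = {2, 3, 4, 5, 6, 7, 9, 10, 12}
(B ∪ A) − A = {4, 10}
((B ∪ A) − A)' = {1, 2, 3, 5, 6, 7, 8, 9, 11, 12, 13}
C − B = {1, 11}
D Δ (C − B) = {1, 7, 10, 11, 12}
(D Δ (C − B))' = {2, 3, 4, 5, 6, 8, 9, 13}
((B ∪ A) − A)' ∩ (D Δ (C − B))' = {2, 3, 5, 6, 8, 9, 13}
|((B ∪ A) − A)' ∩ (D Δ (C − B))'| = 7

7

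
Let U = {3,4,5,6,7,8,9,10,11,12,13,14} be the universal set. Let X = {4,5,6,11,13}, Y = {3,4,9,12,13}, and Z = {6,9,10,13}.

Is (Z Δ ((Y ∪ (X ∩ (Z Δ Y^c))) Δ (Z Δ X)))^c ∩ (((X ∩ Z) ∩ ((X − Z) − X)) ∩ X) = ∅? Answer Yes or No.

Yes

Y^c = {5,6,7,8,10,11,14}
Z Δ Y^c = {5,7,8,9,11,13,14}
X ∩ (Z Δ Y^c) = {5,11,13}
Y ∪ (X ∩ (Z Δ Y^c)) = {3,4,5,9,11,12,13}
Z Δ X = {4,5,9,10,11}
(Y ∪ (X ∩ (Z Δ Y^c))) Δ (Z Δ X) = {3,10,12,13}
Z Δ ((Y ∪ (X ∩ (Z Δ Y^c))) Δ (Z Δ X)) = {3,6,9,12}
(Z Δ ((Y ∪ (X ∩ (Z Δ Y^c))) Δ (Z Δ X)))^c = {4,5,7,8,10,11,13,14}
X ∩ Z = {6,13}
X − Z = {4,5,11}
(X − Z) − X = {}
(X ∩ Z) ∩ ((X − Z) − X) = {}
((X ∩ Z) ∩ ((X − Z) − X)) ∩ X = {}
{4,5,7,8,10,11,13,14} and {} share no elements.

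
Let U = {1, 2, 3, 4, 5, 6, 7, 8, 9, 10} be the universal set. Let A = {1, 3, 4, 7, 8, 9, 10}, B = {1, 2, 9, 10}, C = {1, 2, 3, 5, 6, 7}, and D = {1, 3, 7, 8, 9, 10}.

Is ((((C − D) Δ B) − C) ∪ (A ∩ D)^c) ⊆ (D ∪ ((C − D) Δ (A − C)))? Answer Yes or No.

C − D = {2, 5, 6}
(C − D) Δ B = {1, 5, 6, 9, 10}
((C − D) Δ B) − C = {9, 10}
A ∩ D = {1, 3, 7, 8, 9, 10}
(A ∩ D)^c = {2, 4, 5, 6}
(((C − D) Δ B) − C) ∪ (A ∩ D)^c = {2, 4, 5, 6, 9, 10}
A − C = {4, 8, 9, 10}
(C − D) Δ (A − C) = {2, 4, 5, 6, 8, 9, 10}
D ∪ ((C − D) Δ (A − C)) = {1, 2, 3, 4, 5, 6, 7, 8, 9, 10}
Every element of {2, 4, 5, 6, 9, 10} is in {1, 2, 3, 4, 5, 6, 7, 8, 9, 10}, so (((C − D) Δ B) − C) ∪ (A ∩ D)^c ⊆ D ∪ ((C − D) Δ (A − C)).

Yes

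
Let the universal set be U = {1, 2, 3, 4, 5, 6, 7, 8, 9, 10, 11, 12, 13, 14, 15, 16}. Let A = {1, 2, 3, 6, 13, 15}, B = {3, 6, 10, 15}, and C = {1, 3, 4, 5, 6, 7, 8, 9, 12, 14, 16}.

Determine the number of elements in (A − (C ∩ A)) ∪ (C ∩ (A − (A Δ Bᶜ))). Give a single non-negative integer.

C ∩ A = {1, 3, 6}
A − (C ∩ A) = {2, 13, 15}
Bᶜ = {1, 2, 4, 5, 7, 8, 9, 11, 12, 13, 14, 16}
A Δ Bᶜ = {3, 4, 5, 6, 7, 8, 9, 11, 12, 14, 15, 16}
A − (A Δ Bᶜ) = {1, 2, 13}
C ∩ (A − (A Δ Bᶜ)) = {1}
(A − (C ∩ A)) ∪ (C ∩ (A − (A Δ Bᶜ))) = {1, 2, 13, 15}
|(A − (C ∩ A)) ∪ (C ∩ (A − (A Δ Bᶜ)))| = 4

4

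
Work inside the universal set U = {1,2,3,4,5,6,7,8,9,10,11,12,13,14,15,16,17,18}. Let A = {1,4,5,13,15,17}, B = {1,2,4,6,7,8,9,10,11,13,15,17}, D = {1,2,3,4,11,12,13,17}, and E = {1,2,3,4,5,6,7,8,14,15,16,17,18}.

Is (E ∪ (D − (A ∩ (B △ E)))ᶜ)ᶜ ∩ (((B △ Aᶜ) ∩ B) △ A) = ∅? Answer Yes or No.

B △ E = {3,5,9,10,11,13,14,16,18}
A ∩ (B △ E) = {5,13}
D − (A ∩ (B △ E)) = {1,2,3,4,11,12,17}
(D − (A ∩ (B △ E)))ᶜ = {5,6,7,8,9,10,13,14,15,16,18}
E ∪ (D − (A ∩ (B △ E)))ᶜ = {1,2,3,4,5,6,7,8,9,10,13,14,15,16,17,18}
(E ∪ (D − (A ∩ (B △ E)))ᶜ)ᶜ = {11,12}
Aᶜ = {2,3,6,7,8,9,10,11,12,14,16,18}
B △ Aᶜ = {1,3,4,12,13,14,15,16,17,18}
(B △ Aᶜ) ∩ B = {1,4,13,15,17}
((B △ Aᶜ) ∩ B) △ A = {5}
{11,12} and {5} share no elements.

Yes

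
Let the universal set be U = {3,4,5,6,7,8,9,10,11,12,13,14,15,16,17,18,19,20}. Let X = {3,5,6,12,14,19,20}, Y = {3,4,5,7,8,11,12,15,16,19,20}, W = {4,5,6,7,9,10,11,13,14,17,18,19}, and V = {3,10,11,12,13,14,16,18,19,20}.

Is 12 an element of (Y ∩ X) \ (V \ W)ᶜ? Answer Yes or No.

12 ∈ Y and 12 ∈ X, so 12 ∈ Y ∩ X
12 ∈ V and 12 ∉ W, so 12 ∈ V \ W
12 ∉ (V \ W)ᶜ since 12 ∈ (V \ W)
12 ∈ (Y ∩ X) and 12 ∉ (V \ W)ᶜ, so 12 ∈ (Y ∩ X) \ (V \ W)ᶜ

Yes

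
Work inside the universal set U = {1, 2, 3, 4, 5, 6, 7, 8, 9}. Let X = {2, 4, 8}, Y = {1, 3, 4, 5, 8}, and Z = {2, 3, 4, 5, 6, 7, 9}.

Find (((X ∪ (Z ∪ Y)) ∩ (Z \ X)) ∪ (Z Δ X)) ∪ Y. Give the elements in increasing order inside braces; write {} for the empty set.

{1, 3, 4, 5, 6, 7, 8, 9}

Z ∪ Y = {1, 2, 3, 4, 5, 6, 7, 8, 9}
X ∪ (Z ∪ Y) = {1, 2, 3, 4, 5, 6, 7, 8, 9}
Z \ X = {3, 5, 6, 7, 9}
(X ∪ (Z ∪ Y)) ∩ (Z \ X) = {3, 5, 6, 7, 9}
Z Δ X = {3, 5, 6, 7, 8, 9}
((X ∪ (Z ∪ Y)) ∩ (Z \ X)) ∪ (Z Δ X) = {3, 5, 6, 7, 8, 9}
(((X ∪ (Z ∪ Y)) ∩ (Z \ X)) ∪ (Z Δ X)) ∪ Y = {1, 3, 4, 5, 6, 7, 8, 9}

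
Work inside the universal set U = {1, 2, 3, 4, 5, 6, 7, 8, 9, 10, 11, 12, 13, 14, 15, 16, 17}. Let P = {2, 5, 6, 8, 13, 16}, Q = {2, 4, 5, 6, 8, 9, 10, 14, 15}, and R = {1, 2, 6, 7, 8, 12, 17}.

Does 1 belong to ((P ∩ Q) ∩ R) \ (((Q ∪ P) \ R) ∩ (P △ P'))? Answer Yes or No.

No

1 ∉ P and 1 ∉ Q, so 1 ∉ P ∩ Q
1 ∉ (P ∩ Q) and 1 ∈ R, so 1 ∉ (P ∩ Q) ∩ R
1 ∉ Q and 1 ∉ P, so 1 ∉ Q ∪ P
1 ∉ (Q ∪ P) and 1 ∈ R, so 1 ∉ (Q ∪ P) \ R
1 ∉ P, so 1 ∈ P'
1 ∉ P and 1 ∈ P', so 1 ∈ P △ P'
1 ∉ ((Q ∪ P) \ R) and 1 ∈ (P △ P'), so 1 ∉ ((Q ∪ P) \ R) ∩ (P △ P')
1 ∉ ((P ∩ Q) ∩ R) and 1 ∉ (((Q ∪ P) \ R) ∩ (P △ P')), so 1 ∉ ((P ∩ Q) ∩ R) \ (((Q ∪ P) \ R) ∩ (P △ P'))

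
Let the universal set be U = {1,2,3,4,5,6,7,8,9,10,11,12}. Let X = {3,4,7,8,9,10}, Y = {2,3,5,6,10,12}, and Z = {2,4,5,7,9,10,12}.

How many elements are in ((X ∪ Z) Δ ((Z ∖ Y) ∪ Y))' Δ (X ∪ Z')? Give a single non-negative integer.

5

X ∪ Z = {2,3,4,5,7,8,9,10,12}
Z ∖ Y = {4,7,9}
(Z ∖ Y) ∪ Y = {2,3,4,5,6,7,9,10,12}
(X ∪ Z) Δ ((Z ∖ Y) ∪ Y) = {6,8}
((X ∪ Z) Δ ((Z ∖ Y) ∪ Y))' = {1,2,3,4,5,7,9,10,11,12}
Z' = {1,3,6,8,11}
X ∪ Z' = {1,3,4,6,7,8,9,10,11}
((X ∪ Z) Δ ((Z ∖ Y) ∪ Y))' Δ (X ∪ Z') = {2,5,6,8,12}
|((X ∪ Z) Δ ((Z ∖ Y) ∪ Y))' Δ (X ∪ Z')| = 5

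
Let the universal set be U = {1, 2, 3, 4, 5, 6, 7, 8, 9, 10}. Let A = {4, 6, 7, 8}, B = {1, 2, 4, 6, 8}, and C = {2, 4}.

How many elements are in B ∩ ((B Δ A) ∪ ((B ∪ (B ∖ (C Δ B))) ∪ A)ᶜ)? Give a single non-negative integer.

B Δ A = {1, 2, 7}
C Δ B = {1, 6, 8}
B ∖ (C Δ B) = {2, 4}
B ∪ (B ∖ (C Δ B)) = {1, 2, 4, 6, 8}
(B ∪ (B ∖ (C Δ B))) ∪ A = {1, 2, 4, 6, 7, 8}
((B ∪ (B ∖ (C Δ B))) ∪ A)ᶜ = {3, 5, 9, 10}
(B Δ A) ∪ ((B ∪ (B ∖ (C Δ B))) ∪ A)ᶜ = {1, 2, 3, 5, 7, 9, 10}
B ∩ ((B Δ A) ∪ ((B ∪ (B ∖ (C Δ B))) ∪ A)ᶜ) = {1, 2}
|B ∩ ((B Δ A) ∪ ((B ∪ (B ∖ (C Δ B))) ∪ A)ᶜ)| = 2

2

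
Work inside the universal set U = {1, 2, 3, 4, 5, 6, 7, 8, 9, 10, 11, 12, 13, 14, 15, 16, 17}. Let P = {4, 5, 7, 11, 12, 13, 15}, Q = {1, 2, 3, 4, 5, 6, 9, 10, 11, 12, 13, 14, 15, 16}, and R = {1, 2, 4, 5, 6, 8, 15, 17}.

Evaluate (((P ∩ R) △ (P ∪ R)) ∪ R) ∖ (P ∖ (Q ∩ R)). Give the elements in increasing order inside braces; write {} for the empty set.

{1, 2, 4, 5, 6, 8, 15, 17}

P ∩ R = {4, 5, 15}
P ∪ R = {1, 2, 4, 5, 6, 7, 8, 11, 12, 13, 15, 17}
(P ∩ R) △ (P ∪ R) = {1, 2, 6, 7, 8, 11, 12, 13, 17}
((P ∩ R) △ (P ∪ R)) ∪ R = {1, 2, 4, 5, 6, 7, 8, 11, 12, 13, 15, 17}
Q ∩ R = {1, 2, 4, 5, 6, 15}
P ∖ (Q ∩ R) = {7, 11, 12, 13}
(((P ∩ R) △ (P ∪ R)) ∪ R) ∖ (P ∖ (Q ∩ R)) = {1, 2, 4, 5, 6, 8, 15, 17}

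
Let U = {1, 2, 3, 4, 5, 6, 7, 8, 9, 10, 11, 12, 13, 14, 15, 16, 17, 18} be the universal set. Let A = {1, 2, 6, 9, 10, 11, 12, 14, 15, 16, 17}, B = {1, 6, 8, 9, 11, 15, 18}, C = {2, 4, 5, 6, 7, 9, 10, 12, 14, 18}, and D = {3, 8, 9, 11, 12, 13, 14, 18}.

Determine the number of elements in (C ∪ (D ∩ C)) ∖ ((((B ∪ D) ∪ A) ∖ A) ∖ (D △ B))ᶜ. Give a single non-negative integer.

D ∩ C = {9, 12, 14, 18}
C ∪ (D ∩ C) = {2, 4, 5, 6, 7, 9, 10, 12, 14, 18}
B ∪ D = {1, 3, 6, 8, 9, 11, 12, 13, 14, 15, 18}
(B ∪ D) ∪ A = {1, 2, 3, 6, 8, 9, 10, 11, 12, 13, 14, 15, 16, 17, 18}
((B ∪ D) ∪ A) ∖ A = {3, 8, 13, 18}
D △ B = {1, 3, 6, 12, 13, 14, 15}
(((B ∪ D) ∪ A) ∖ A) ∖ (D △ B) = {8, 18}
((((B ∪ D) ∪ A) ∖ A) ∖ (D △ B))ᶜ = {1, 2, 3, 4, 5, 6, 7, 9, 10, 11, 12, 13, 14, 15, 16, 17}
(C ∪ (D ∩ C)) ∖ ((((B ∪ D) ∪ A) ∖ A) ∖ (D △ B))ᶜ = {18}
|(C ∪ (D ∩ C)) ∖ ((((B ∪ D) ∪ A) ∖ A) ∖ (D △ B))ᶜ| = 1

1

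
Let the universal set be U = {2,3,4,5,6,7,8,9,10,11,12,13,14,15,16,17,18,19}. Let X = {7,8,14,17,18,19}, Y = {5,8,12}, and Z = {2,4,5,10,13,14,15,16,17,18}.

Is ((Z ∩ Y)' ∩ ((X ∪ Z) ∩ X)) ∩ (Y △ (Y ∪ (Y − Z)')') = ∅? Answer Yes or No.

No

Z ∩ Y = {5}
(Z ∩ Y)' = {2,3,4,6,7,8,9,10,11,12,13,14,15,16,17,18,19}
X ∪ Z = {2,4,5,7,8,10,13,14,15,16,17,18,19}
(X ∪ Z) ∩ X = {7,8,14,17,18,19}
(Z ∩ Y)' ∩ ((X ∪ Z) ∩ X) = {7,8,14,17,18,19}
Y − Z = {8,12}
(Y − Z)' = {2,3,4,5,6,7,9,10,11,13,14,15,16,17,18,19}
Y ∪ (Y − Z)' = {2,3,4,5,6,7,8,9,10,11,12,13,14,15,16,17,18,19}
(Y ∪ (Y − Z)')' = {}
Y △ (Y ∪ (Y − Z)')' = {5,8,12}
8 lies in both, so they are not disjoint.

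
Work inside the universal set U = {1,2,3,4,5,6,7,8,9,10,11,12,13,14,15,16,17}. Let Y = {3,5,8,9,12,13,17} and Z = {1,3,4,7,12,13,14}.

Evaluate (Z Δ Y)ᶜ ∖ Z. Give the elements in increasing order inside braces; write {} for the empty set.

{2,6,10,11,15,16}

Z Δ Y = {1,4,5,7,8,9,14,17}
(Z Δ Y)ᶜ = {2,3,6,10,11,12,13,15,16}
(Z Δ Y)ᶜ ∖ Z = {2,6,10,11,15,16}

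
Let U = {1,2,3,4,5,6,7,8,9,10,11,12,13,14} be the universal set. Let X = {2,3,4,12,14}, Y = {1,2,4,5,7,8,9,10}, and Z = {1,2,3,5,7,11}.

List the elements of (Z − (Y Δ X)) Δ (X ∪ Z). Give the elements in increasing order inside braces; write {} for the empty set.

Y Δ X = {1,3,5,7,8,9,10,12,14}
Z − (Y Δ X) = {2,11}
X ∪ Z = {1,2,3,4,5,7,11,12,14}
(Z − (Y Δ X)) Δ (X ∪ Z) = {1,3,4,5,7,12,14}

{1,3,4,5,7,12,14}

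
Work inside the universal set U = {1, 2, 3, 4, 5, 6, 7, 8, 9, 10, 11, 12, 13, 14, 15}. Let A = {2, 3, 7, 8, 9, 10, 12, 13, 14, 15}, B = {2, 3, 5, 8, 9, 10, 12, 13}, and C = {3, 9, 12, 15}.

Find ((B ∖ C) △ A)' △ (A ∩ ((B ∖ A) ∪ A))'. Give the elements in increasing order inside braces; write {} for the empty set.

B ∖ C = {2, 5, 8, 10, 13}
(B ∖ C) △ A = {3, 5, 7, 9, 12, 14, 15}
((B ∖ C) △ A)' = {1, 2, 4, 6, 8, 10, 11, 13}
B ∖ A = {5}
(B ∖ A) ∪ A = {2, 3, 5, 7, 8, 9, 10, 12, 13, 14, 15}
A ∩ ((B ∖ A) ∪ A) = {2, 3, 7, 8, 9, 10, 12, 13, 14, 15}
(A ∩ ((B ∖ A) ∪ A))' = {1, 4, 5, 6, 11}
((B ∖ C) △ A)' △ (A ∩ ((B ∖ A) ∪ A))' = {2, 5, 8, 10, 13}

{2, 5, 8, 10, 13}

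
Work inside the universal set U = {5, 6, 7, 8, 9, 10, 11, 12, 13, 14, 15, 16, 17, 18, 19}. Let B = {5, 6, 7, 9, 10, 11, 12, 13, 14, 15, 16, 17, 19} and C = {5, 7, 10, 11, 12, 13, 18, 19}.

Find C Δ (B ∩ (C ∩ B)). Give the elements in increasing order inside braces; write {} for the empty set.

C ∩ B = {5, 7, 10, 11, 12, 13, 19}
B ∩ (C ∩ B) = {5, 7, 10, 11, 12, 13, 19}
C Δ (B ∩ (C ∩ B)) = {18}

{18}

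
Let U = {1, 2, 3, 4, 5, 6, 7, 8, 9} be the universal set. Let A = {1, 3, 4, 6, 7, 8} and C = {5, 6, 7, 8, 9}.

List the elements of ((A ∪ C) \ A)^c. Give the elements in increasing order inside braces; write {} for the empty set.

A ∪ C = {1, 3, 4, 5, 6, 7, 8, 9}
(A ∪ C) \ A = {5, 9}
((A ∪ C) \ A)^c = {1, 2, 3, 4, 6, 7, 8}

{1, 2, 3, 4, 6, 7, 8}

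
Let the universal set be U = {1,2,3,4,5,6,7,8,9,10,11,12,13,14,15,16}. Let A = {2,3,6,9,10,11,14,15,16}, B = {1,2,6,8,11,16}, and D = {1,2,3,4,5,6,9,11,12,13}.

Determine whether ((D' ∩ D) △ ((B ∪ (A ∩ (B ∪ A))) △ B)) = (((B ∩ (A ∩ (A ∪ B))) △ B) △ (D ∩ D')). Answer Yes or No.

No

D' = {7,8,10,14,15,16}
D' ∩ D = {}
B ∪ A = {1,2,3,6,8,9,10,11,14,15,16}
A ∩ (B ∪ A) = {2,3,6,9,10,11,14,15,16}
B ∪ (A ∩ (B ∪ A)) = {1,2,3,6,8,9,10,11,14,15,16}
(B ∪ (A ∩ (B ∪ A))) △ B = {3,9,10,14,15}
(D' ∩ D) △ ((B ∪ (A ∩ (B ∪ A))) △ B) = {3,9,10,14,15}
A ∪ B = {1,2,3,6,8,9,10,11,14,15,16}
A ∩ (A ∪ B) = {2,3,6,9,10,11,14,15,16}
B ∩ (A ∩ (A ∪ B)) = {2,6,11,16}
(B ∩ (A ∩ (A ∪ B))) △ B = {1,8}
D ∩ D' = {}
((B ∩ (A ∩ (A ∪ B))) △ B) △ (D ∩ D') = {1,8}
1 ∈ ((B ∩ (A ∩ (A ∪ B))) △ B) △ (D ∩ D') but 1 ∉ (D' ∩ D) △ ((B ∪ (A ∩ (B ∪ A))) △ B), so they differ.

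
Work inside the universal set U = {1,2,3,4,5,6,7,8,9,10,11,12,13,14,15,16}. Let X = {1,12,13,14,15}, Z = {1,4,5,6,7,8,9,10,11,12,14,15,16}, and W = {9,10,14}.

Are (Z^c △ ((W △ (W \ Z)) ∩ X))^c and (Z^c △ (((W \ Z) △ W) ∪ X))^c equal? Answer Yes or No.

No

Z^c = {2,3,13}
W \ Z = {}
W △ (W \ Z) = {9,10,14}
(W △ (W \ Z)) ∩ X = {14}
Z^c △ ((W △ (W \ Z)) ∩ X) = {2,3,13,14}
(Z^c △ ((W △ (W \ Z)) ∩ X))^c = {1,4,5,6,7,8,9,10,11,12,15,16}
(W \ Z) △ W = {9,10,14}
((W \ Z) △ W) ∪ X = {1,9,10,12,13,14,15}
Z^c △ (((W \ Z) △ W) ∪ X) = {1,2,3,9,10,12,14,15}
(Z^c △ (((W \ Z) △ W) ∪ X))^c = {4,5,6,7,8,11,13,16}
1 ∈ (Z^c △ ((W △ (W \ Z)) ∩ X))^c but 1 ∉ (Z^c △ (((W \ Z) △ W) ∪ X))^c, so they differ.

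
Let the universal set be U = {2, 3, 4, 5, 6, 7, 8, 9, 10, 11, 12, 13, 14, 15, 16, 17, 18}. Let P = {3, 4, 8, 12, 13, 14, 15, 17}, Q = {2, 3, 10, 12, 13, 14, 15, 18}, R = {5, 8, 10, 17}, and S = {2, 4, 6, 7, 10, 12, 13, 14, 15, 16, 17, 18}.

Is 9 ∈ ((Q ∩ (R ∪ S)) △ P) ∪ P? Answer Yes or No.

No

9 ∉ R and 9 ∉ S, so 9 ∉ R ∪ S
9 ∉ Q and 9 ∉ (R ∪ S), so 9 ∉ Q ∩ (R ∪ S)
9 ∉ (Q ∩ (R ∪ S)) and 9 ∉ P, so 9 ∉ (Q ∩ (R ∪ S)) △ P
9 ∉ ((Q ∩ (R ∪ S)) △ P) and 9 ∉ P, so 9 ∉ ((Q ∩ (R ∪ S)) △ P) ∪ P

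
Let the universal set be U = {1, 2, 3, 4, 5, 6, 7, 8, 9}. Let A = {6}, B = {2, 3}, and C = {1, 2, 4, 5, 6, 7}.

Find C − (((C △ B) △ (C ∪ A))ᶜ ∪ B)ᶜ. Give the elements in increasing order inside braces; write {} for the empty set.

{1, 2, 4, 5, 6, 7}

C △ B = {1, 3, 4, 5, 6, 7}
C ∪ A = {1, 2, 4, 5, 6, 7}
(C △ B) △ (C ∪ A) = {2, 3}
((C △ B) △ (C ∪ A))ᶜ = {1, 4, 5, 6, 7, 8, 9}
((C △ B) △ (C ∪ A))ᶜ ∪ B = {1, 2, 3, 4, 5, 6, 7, 8, 9}
(((C △ B) △ (C ∪ A))ᶜ ∪ B)ᶜ = {}
C − (((C △ B) △ (C ∪ A))ᶜ ∪ B)ᶜ = {1, 2, 4, 5, 6, 7}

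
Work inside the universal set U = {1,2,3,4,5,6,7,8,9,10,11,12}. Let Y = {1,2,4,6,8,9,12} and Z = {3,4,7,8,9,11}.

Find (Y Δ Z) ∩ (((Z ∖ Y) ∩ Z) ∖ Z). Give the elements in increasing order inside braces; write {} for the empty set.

{}

Y Δ Z = {1,2,3,6,7,11,12}
Z ∖ Y = {3,7,11}
(Z ∖ Y) ∩ Z = {3,7,11}
((Z ∖ Y) ∩ Z) ∖ Z = {}
(Y Δ Z) ∩ (((Z ∖ Y) ∩ Z) ∖ Z) = {}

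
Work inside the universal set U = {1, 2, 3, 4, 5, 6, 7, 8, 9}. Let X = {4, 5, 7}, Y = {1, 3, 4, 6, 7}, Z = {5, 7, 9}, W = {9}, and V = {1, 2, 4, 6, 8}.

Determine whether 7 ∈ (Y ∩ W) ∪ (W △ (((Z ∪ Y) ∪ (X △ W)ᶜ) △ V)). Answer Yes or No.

Yes

7 ∈ Y and 7 ∉ W, so 7 ∉ Y ∩ W
7 ∈ Z and 7 ∈ Y, so 7 ∈ Z ∪ Y
7 ∈ X and 7 ∉ W, so 7 ∈ X △ W
7 ∉ (X △ W)ᶜ since 7 ∈ (X △ W)
7 ∈ (Z ∪ Y) and 7 ∉ (X △ W)ᶜ, so 7 ∈ (Z ∪ Y) ∪ (X △ W)ᶜ
7 ∈ ((Z ∪ Y) ∪ (X △ W)ᶜ) and 7 ∉ V, so 7 ∈ ((Z ∪ Y) ∪ (X △ W)ᶜ) △ V
7 ∉ W and 7 ∈ (((Z ∪ Y) ∪ (X △ W)ᶜ) △ V), so 7 ∈ W △ (((Z ∪ Y) ∪ (X △ W)ᶜ) △ V)
7 ∉ (Y ∩ W) and 7 ∈ (W △ (((Z ∪ Y) ∪ (X △ W)ᶜ) △ V)), so 7 ∈ (Y ∩ W) ∪ (W △ (((Z ∪ Y) ∪ (X △ W)ᶜ) △ V))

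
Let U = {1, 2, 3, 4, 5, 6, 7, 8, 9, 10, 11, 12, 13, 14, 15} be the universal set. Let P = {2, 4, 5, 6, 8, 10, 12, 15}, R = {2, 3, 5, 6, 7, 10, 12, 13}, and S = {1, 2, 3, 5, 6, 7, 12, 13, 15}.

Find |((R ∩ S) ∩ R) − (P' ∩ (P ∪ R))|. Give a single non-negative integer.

4

R ∩ S = {2, 3, 5, 6, 7, 12, 13}
(R ∩ S) ∩ R = {2, 3, 5, 6, 7, 12, 13}
P' = {1, 3, 7, 9, 11, 13, 14}
P ∪ R = {2, 3, 4, 5, 6, 7, 8, 10, 12, 13, 15}
P' ∩ (P ∪ R) = {3, 7, 13}
((R ∩ S) ∩ R) − (P' ∩ (P ∪ R)) = {2, 5, 6, 12}
|((R ∩ S) ∩ R) − (P' ∩ (P ∪ R))| = 4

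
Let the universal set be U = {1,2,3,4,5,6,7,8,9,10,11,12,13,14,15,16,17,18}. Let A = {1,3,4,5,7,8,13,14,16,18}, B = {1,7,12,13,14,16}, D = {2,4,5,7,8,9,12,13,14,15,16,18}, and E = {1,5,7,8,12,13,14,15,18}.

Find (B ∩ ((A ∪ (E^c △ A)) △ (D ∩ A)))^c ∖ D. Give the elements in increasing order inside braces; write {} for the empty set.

{3,6,10,11,17}

E^c = {2,3,4,6,9,10,11,16,17}
E^c △ A = {1,2,5,6,7,8,9,10,11,13,14,17,18}
A ∪ (E^c △ A) = {1,2,3,4,5,6,7,8,9,10,11,13,14,16,17,18}
D ∩ A = {4,5,7,8,13,14,16,18}
(A ∪ (E^c △ A)) △ (D ∩ A) = {1,2,3,6,9,10,11,17}
B ∩ ((A ∪ (E^c △ A)) △ (D ∩ A)) = {1}
(B ∩ ((A ∪ (E^c △ A)) △ (D ∩ A)))^c = {2,3,4,5,6,7,8,9,10,11,12,13,14,15,16,17,18}
(B ∩ ((A ∪ (E^c △ A)) △ (D ∩ A)))^c ∖ D = {3,6,10,11,17}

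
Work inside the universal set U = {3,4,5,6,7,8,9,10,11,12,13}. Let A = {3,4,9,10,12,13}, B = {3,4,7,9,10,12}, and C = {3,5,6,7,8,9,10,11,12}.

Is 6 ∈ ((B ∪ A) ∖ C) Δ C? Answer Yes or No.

6 ∉ B and 6 ∉ A, so 6 ∉ B ∪ A
6 ∉ (B ∪ A) and 6 ∈ C, so 6 ∉ (B ∪ A) ∖ C
6 ∉ ((B ∪ A) ∖ C) and 6 ∈ C, so 6 ∈ ((B ∪ A) ∖ C) Δ C

Yes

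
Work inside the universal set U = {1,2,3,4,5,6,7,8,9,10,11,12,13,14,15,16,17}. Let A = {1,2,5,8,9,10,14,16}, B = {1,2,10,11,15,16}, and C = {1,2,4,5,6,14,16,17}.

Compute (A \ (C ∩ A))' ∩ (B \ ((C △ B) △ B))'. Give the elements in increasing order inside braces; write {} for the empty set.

C ∩ A = {1,2,5,14,16}
A \ (C ∩ A) = {8,9,10}
(A \ (C ∩ A))' = {1,2,3,4,5,6,7,11,12,13,14,15,16,17}
C △ B = {4,5,6,10,11,14,15,17}
(C △ B) △ B = {1,2,4,5,6,14,16,17}
B \ ((C △ B) △ B) = {10,11,15}
(B \ ((C △ B) △ B))' = {1,2,3,4,5,6,7,8,9,12,13,14,16,17}
(A \ (C ∩ A))' ∩ (B \ ((C △ B) △ B))' = {1,2,3,4,5,6,7,12,13,14,16,17}

{1,2,3,4,5,6,7,12,13,14,16,17}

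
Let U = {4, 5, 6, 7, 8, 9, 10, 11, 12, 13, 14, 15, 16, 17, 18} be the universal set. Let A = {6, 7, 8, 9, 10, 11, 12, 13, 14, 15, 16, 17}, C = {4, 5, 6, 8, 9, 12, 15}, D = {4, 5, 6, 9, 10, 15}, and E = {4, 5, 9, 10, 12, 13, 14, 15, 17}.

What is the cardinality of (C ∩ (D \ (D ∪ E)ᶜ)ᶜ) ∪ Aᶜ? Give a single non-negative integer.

5

D ∪ E = {4, 5, 6, 9, 10, 12, 13, 14, 15, 17}
(D ∪ E)ᶜ = {7, 8, 11, 16, 18}
D \ (D ∪ E)ᶜ = {4, 5, 6, 9, 10, 15}
(D \ (D ∪ E)ᶜ)ᶜ = {7, 8, 11, 12, 13, 14, 16, 17, 18}
C ∩ (D \ (D ∪ E)ᶜ)ᶜ = {8, 12}
Aᶜ = {4, 5, 18}
(C ∩ (D \ (D ∪ E)ᶜ)ᶜ) ∪ Aᶜ = {4, 5, 8, 12, 18}
|(C ∩ (D \ (D ∪ E)ᶜ)ᶜ) ∪ Aᶜ| = 5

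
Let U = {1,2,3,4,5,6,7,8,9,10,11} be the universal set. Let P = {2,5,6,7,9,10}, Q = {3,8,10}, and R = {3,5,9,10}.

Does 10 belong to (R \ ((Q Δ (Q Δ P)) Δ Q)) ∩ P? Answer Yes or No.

10 ∈ Q and 10 ∈ P, so 10 ∉ Q Δ P
10 ∈ Q and 10 ∉ (Q Δ P), so 10 ∈ Q Δ (Q Δ P)
10 ∈ (Q Δ (Q Δ P)) and 10 ∈ Q, so 10 ∉ (Q Δ (Q Δ P)) Δ Q
10 ∈ R and 10 ∉ ((Q Δ (Q Δ P)) Δ Q), so 10 ∈ R \ ((Q Δ (Q Δ P)) Δ Q)
10 ∈ (R \ ((Q Δ (Q Δ P)) Δ Q)) and 10 ∈ P, so 10 ∈ (R \ ((Q Δ (Q Δ P)) Δ Q)) ∩ P

Yes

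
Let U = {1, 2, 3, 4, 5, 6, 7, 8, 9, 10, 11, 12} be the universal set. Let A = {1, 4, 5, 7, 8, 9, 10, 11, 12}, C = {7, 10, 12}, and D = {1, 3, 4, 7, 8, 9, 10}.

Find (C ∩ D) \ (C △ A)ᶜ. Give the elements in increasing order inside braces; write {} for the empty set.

{}

C ∩ D = {7, 10}
C △ A = {1, 4, 5, 8, 9, 11}
(C △ A)ᶜ = {2, 3, 6, 7, 10, 12}
(C ∩ D) \ (C △ A)ᶜ = {}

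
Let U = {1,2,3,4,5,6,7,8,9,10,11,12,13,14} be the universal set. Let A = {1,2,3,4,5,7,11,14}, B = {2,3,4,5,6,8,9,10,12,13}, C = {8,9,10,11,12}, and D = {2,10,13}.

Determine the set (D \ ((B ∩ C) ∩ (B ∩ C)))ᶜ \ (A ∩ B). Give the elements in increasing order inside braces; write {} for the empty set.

B ∩ C = {8,9,10,12}
(B ∩ C) ∩ (B ∩ C) = {8,9,10,12}
D \ ((B ∩ C) ∩ (B ∩ C)) = {2,13}
(D \ ((B ∩ C) ∩ (B ∩ C)))ᶜ = {1,3,4,5,6,7,8,9,10,11,12,14}
A ∩ B = {2,3,4,5}
(D \ ((B ∩ C) ∩ (B ∩ C)))ᶜ \ (A ∩ B) = {1,6,7,8,9,10,11,12,14}

{1,6,7,8,9,10,11,12,14}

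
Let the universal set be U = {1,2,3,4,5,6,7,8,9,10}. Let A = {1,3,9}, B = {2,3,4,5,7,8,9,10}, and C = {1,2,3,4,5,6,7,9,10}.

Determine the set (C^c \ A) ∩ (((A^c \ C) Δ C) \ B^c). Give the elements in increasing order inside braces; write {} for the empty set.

{8}

C^c = {8}
C^c \ A = {8}
A^c = {2,4,5,6,7,8,10}
A^c \ C = {8}
(A^c \ C) Δ C = {1,2,3,4,5,6,7,8,9,10}
B^c = {1,6}
((A^c \ C) Δ C) \ B^c = {2,3,4,5,7,8,9,10}
(C^c \ A) ∩ (((A^c \ C) Δ C) \ B^c) = {8}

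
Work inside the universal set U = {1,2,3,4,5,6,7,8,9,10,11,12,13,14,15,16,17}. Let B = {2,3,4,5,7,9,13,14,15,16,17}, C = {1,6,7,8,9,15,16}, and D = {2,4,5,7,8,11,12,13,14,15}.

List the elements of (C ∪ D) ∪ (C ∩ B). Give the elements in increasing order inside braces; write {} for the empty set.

C ∪ D = {1,2,4,5,6,7,8,9,11,12,13,14,15,16}
C ∩ B = {7,9,15,16}
(C ∪ D) ∪ (C ∩ B) = {1,2,4,5,6,7,8,9,11,12,13,14,15,16}

{1,2,4,5,6,7,8,9,11,12,13,14,15,16}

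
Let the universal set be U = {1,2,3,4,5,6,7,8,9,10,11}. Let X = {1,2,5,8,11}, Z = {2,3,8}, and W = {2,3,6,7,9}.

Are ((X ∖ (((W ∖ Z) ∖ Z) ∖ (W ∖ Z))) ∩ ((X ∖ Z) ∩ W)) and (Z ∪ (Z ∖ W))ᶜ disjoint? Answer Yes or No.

W ∖ Z = {6,7,9}
(W ∖ Z) ∖ Z = {6,7,9}
((W ∖ Z) ∖ Z) ∖ (W ∖ Z) = {}
X ∖ (((W ∖ Z) ∖ Z) ∖ (W ∖ Z)) = {1,2,5,8,11}
X ∖ Z = {1,5,11}
(X ∖ Z) ∩ W = {}
(X ∖ (((W ∖ Z) ∖ Z) ∖ (W ∖ Z))) ∩ ((X ∖ Z) ∩ W) = {}
Z ∖ W = {8}
Z ∪ (Z ∖ W) = {2,3,8}
(Z ∪ (Z ∖ W))ᶜ = {1,4,5,6,7,9,10,11}
{} and {1,4,5,6,7,9,10,11} share no elements.

Yes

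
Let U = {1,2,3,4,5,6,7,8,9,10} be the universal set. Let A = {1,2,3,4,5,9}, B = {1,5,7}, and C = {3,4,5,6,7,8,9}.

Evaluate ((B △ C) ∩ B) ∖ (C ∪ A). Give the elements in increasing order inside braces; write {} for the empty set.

B △ C = {1,3,4,6,8,9}
(B △ C) ∩ B = {1}
C ∪ A = {1,2,3,4,5,6,7,8,9}
((B △ C) ∩ B) ∖ (C ∪ A) = {}

{}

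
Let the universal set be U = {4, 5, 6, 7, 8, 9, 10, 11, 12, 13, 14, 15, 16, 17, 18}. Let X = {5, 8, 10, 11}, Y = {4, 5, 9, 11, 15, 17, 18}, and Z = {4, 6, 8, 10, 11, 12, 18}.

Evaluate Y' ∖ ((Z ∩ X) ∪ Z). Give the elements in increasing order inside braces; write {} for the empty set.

{7, 13, 14, 16}

Y' = {6, 7, 8, 10, 12, 13, 14, 16}
Z ∩ X = {8, 10, 11}
(Z ∩ X) ∪ Z = {4, 6, 8, 10, 11, 12, 18}
Y' ∖ ((Z ∩ X) ∪ Z) = {7, 13, 14, 16}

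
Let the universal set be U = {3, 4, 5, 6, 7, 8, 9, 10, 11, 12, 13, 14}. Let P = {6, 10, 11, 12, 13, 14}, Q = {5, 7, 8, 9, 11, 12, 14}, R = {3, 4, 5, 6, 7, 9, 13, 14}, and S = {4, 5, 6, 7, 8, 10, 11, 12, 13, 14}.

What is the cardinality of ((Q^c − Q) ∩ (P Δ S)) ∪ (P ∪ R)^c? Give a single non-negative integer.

2

Q^c = {3, 4, 6, 10, 13}
Q^c − Q = {3, 4, 6, 10, 13}
P Δ S = {4, 5, 7, 8}
(Q^c − Q) ∩ (P Δ S) = {4}
P ∪ R = {3, 4, 5, 6, 7, 9, 10, 11, 12, 13, 14}
(P ∪ R)^c = {8}
((Q^c − Q) ∩ (P Δ S)) ∪ (P ∪ R)^c = {4, 8}
|((Q^c − Q) ∩ (P Δ S)) ∪ (P ∪ R)^c| = 2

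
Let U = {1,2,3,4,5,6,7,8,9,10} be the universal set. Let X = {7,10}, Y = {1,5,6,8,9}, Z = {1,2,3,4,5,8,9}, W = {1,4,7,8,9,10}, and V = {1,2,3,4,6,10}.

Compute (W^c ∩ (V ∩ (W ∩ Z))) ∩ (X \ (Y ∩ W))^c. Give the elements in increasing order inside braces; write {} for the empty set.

{}

W^c = {2,3,5,6}
W ∩ Z = {1,4,8,9}
V ∩ (W ∩ Z) = {1,4}
W^c ∩ (V ∩ (W ∩ Z)) = {}
Y ∩ W = {1,8,9}
X \ (Y ∩ W) = {7,10}
(X \ (Y ∩ W))^c = {1,2,3,4,5,6,8,9}
(W^c ∩ (V ∩ (W ∩ Z))) ∩ (X \ (Y ∩ W))^c = {}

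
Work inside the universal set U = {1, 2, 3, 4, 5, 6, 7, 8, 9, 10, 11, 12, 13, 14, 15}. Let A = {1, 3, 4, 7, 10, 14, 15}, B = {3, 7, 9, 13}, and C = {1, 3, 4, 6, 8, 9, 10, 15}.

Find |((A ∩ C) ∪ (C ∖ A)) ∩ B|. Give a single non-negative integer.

2

A ∩ C = {1, 3, 4, 10, 15}
C ∖ A = {6, 8, 9}
(A ∩ C) ∪ (C ∖ A) = {1, 3, 4, 6, 8, 9, 10, 15}
((A ∩ C) ∪ (C ∖ A)) ∩ B = {3, 9}
|((A ∩ C) ∪ (C ∖ A)) ∩ B| = 2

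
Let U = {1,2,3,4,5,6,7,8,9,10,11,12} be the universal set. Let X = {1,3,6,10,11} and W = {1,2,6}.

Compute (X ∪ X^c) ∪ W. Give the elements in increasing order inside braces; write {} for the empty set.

{1,2,3,4,5,6,7,8,9,10,11,12}

X^c = {2,4,5,7,8,9,12}
X ∪ X^c = {1,2,3,4,5,6,7,8,9,10,11,12}
(X ∪ X^c) ∪ W = {1,2,3,4,5,6,7,8,9,10,11,12}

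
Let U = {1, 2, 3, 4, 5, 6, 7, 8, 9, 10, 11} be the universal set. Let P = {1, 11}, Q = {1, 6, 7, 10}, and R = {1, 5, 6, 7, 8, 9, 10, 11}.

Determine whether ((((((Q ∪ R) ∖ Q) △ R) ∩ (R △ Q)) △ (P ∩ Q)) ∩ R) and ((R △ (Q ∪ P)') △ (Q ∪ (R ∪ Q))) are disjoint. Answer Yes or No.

Q ∪ R = {1, 5, 6, 7, 8, 9, 10, 11}
(Q ∪ R) ∖ Q = {5, 8, 9, 11}
((Q ∪ R) ∖ Q) △ R = {1, 6, 7, 10}
R △ Q = {5, 8, 9, 11}
(((Q ∪ R) ∖ Q) △ R) ∩ (R △ Q) = {}
P ∩ Q = {1}
((((Q ∪ R) ∖ Q) △ R) ∩ (R △ Q)) △ (P ∩ Q) = {1}
(((((Q ∪ R) ∖ Q) △ R) ∩ (R △ Q)) △ (P ∩ Q)) ∩ R = {1}
Q ∪ P = {1, 6, 7, 10, 11}
(Q ∪ P)' = {2, 3, 4, 5, 8, 9}
R △ (Q ∪ P)' = {1, 2, 3, 4, 6, 7, 10, 11}
R ∪ Q = {1, 5, 6, 7, 8, 9, 10, 11}
Q ∪ (R ∪ Q) = {1, 5, 6, 7, 8, 9, 10, 11}
(R △ (Q ∪ P)') △ (Q ∪ (R ∪ Q)) = {2, 3, 4, 5, 8, 9}
{1} and {2, 3, 4, 5, 8, 9} share no elements.

Yes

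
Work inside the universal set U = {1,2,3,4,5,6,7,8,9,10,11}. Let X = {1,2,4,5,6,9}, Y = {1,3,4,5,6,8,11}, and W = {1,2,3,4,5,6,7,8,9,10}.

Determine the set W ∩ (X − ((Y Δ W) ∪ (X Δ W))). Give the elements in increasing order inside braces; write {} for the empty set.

{1,4,5,6}

Y Δ W = {2,7,9,10,11}
X Δ W = {3,7,8,10}
(Y Δ W) ∪ (X Δ W) = {2,3,7,8,9,10,11}
X − ((Y Δ W) ∪ (X Δ W)) = {1,4,5,6}
W ∩ (X − ((Y Δ W) ∪ (X Δ W))) = {1,4,5,6}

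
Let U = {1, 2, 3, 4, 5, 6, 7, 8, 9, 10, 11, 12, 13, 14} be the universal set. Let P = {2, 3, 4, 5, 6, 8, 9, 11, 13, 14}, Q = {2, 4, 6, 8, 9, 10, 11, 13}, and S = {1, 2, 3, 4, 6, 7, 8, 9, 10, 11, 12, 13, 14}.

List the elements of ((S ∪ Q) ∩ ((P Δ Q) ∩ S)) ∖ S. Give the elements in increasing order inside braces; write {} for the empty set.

S ∪ Q = {1, 2, 3, 4, 6, 7, 8, 9, 10, 11, 12, 13, 14}
P Δ Q = {3, 5, 10, 14}
(P Δ Q) ∩ S = {3, 10, 14}
(S ∪ Q) ∩ ((P Δ Q) ∩ S) = {3, 10, 14}
((S ∪ Q) ∩ ((P Δ Q) ∩ S)) ∖ S = {}

{}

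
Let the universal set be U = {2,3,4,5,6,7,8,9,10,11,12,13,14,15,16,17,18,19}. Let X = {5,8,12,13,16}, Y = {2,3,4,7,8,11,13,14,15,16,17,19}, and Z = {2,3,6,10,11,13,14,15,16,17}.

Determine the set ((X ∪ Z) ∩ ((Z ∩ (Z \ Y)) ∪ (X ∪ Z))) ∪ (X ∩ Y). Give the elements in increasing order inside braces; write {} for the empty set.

X ∪ Z = {2,3,5,6,8,10,11,12,13,14,15,16,17}
Z \ Y = {6,10}
Z ∩ (Z \ Y) = {6,10}
(Z ∩ (Z \ Y)) ∪ (X ∪ Z) = {2,3,5,6,8,10,11,12,13,14,15,16,17}
(X ∪ Z) ∩ ((Z ∩ (Z \ Y)) ∪ (X ∪ Z)) = {2,3,5,6,8,10,11,12,13,14,15,16,17}
X ∩ Y = {8,13,16}
((X ∪ Z) ∩ ((Z ∩ (Z \ Y)) ∪ (X ∪ Z))) ∪ (X ∩ Y) = {2,3,5,6,8,10,11,12,13,14,15,16,17}

{2,3,5,6,8,10,11,12,13,14,15,16,17}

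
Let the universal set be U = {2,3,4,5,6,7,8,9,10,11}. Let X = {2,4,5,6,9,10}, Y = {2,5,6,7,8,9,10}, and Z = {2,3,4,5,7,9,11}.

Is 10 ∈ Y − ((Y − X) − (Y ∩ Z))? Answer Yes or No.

Yes

10 ∈ Y and 10 ∈ X, so 10 ∉ Y − X
10 ∈ Y and 10 ∉ Z, so 10 ∉ Y ∩ Z
10 ∉ (Y − X) and 10 ∉ (Y ∩ Z), so 10 ∉ (Y − X) − (Y ∩ Z)
10 ∈ Y and 10 ∉ ((Y − X) − (Y ∩ Z)), so 10 ∈ Y − ((Y − X) − (Y ∩ Z))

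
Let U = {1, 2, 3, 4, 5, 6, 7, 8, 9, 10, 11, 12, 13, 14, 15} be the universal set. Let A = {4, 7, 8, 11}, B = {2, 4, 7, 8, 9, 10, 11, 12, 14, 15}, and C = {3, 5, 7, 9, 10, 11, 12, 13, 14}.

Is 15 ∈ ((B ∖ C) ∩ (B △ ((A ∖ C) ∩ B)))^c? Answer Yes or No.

No

15 ∈ B and 15 ∉ C, so 15 ∈ B ∖ C
15 ∉ A and 15 ∉ C, so 15 ∉ A ∖ C
15 ∉ (A ∖ C) and 15 ∈ B, so 15 ∉ (A ∖ C) ∩ B
15 ∈ B and 15 ∉ ((A ∖ C) ∩ B), so 15 ∈ B △ ((A ∖ C) ∩ B)
15 ∈ (B ∖ C) and 15 ∈ (B △ ((A ∖ C) ∩ B)), so 15 ∈ (B ∖ C) ∩ (B △ ((A ∖ C) ∩ B))
15 ∉ ((B ∖ C) ∩ (B △ ((A ∖ C) ∩ B)))^c since 15 ∈ ((B ∖ C) ∩ (B △ ((A ∖ C) ∩ B)))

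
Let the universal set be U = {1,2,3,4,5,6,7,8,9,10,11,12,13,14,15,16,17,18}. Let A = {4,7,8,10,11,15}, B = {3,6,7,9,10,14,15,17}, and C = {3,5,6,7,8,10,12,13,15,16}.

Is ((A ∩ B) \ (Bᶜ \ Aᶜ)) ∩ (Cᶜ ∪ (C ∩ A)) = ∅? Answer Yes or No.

A ∩ B = {7,10,15}
Bᶜ = {1,2,4,5,8,11,12,13,16,18}
Aᶜ = {1,2,3,5,6,9,12,13,14,16,17,18}
Bᶜ \ Aᶜ = {4,8,11}
(A ∩ B) \ (Bᶜ \ Aᶜ) = {7,10,15}
Cᶜ = {1,2,4,9,11,14,17,18}
C ∩ A = {7,8,10,15}
Cᶜ ∪ (C ∩ A) = {1,2,4,7,8,9,10,11,14,15,17,18}
7 lies in both, so they are not disjoint.

No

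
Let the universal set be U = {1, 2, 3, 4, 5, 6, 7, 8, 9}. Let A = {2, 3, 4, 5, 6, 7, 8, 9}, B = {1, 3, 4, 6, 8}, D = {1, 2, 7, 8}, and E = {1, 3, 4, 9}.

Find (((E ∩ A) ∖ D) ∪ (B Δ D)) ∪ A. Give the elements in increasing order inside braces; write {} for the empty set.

E ∩ A = {3, 4, 9}
(E ∩ A) ∖ D = {3, 4, 9}
B Δ D = {2, 3, 4, 6, 7}
((E ∩ A) ∖ D) ∪ (B Δ D) = {2, 3, 4, 6, 7, 9}
(((E ∩ A) ∖ D) ∪ (B Δ D)) ∪ A = {2, 3, 4, 5, 6, 7, 8, 9}

{2, 3, 4, 5, 6, 7, 8, 9}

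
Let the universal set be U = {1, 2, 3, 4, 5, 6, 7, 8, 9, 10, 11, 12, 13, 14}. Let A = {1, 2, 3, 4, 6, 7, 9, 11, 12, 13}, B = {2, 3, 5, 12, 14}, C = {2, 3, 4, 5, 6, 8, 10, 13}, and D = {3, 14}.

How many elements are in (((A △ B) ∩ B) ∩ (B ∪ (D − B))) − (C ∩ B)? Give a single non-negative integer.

A △ B = {1, 4, 5, 6, 7, 9, 11, 13, 14}
(A △ B) ∩ B = {5, 14}
D − B = {}
B ∪ (D − B) = {2, 3, 5, 12, 14}
((A △ B) ∩ B) ∩ (B ∪ (D − B)) = {5, 14}
C ∩ B = {2, 3, 5}
(((A △ B) ∩ B) ∩ (B ∪ (D − B))) − (C ∩ B) = {14}
|(((A △ B) ∩ B) ∩ (B ∪ (D − B))) − (C ∩ B)| = 1

1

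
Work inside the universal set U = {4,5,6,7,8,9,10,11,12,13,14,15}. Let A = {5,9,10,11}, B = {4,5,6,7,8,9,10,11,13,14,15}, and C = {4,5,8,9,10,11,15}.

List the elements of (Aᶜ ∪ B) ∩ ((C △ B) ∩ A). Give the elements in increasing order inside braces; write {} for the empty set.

{}

Aᶜ = {4,6,7,8,12,13,14,15}
Aᶜ ∪ B = {4,5,6,7,8,9,10,11,12,13,14,15}
C △ B = {6,7,13,14}
(C △ B) ∩ A = {}
(Aᶜ ∪ B) ∩ ((C △ B) ∩ A) = {}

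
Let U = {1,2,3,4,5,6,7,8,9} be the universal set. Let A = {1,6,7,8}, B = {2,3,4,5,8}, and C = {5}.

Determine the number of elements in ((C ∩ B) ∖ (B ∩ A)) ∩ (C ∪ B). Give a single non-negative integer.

1

C ∩ B = {5}
B ∩ A = {8}
(C ∩ B) ∖ (B ∩ A) = {5}
C ∪ B = {2,3,4,5,8}
((C ∩ B) ∖ (B ∩ A)) ∩ (C ∪ B) = {5}
|((C ∩ B) ∖ (B ∩ A)) ∩ (C ∪ B)| = 1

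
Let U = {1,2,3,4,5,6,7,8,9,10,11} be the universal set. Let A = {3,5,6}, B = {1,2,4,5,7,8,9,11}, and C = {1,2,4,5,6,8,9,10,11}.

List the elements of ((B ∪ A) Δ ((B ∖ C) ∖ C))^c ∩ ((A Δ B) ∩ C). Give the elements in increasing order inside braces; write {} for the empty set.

B ∪ A = {1,2,3,4,5,6,7,8,9,11}
B ∖ C = {7}
(B ∖ C) ∖ C = {7}
(B ∪ A) Δ ((B ∖ C) ∖ C) = {1,2,3,4,5,6,8,9,11}
((B ∪ A) Δ ((B ∖ C) ∖ C))^c = {7,10}
A Δ B = {1,2,3,4,6,7,8,9,11}
(A Δ B) ∩ C = {1,2,4,6,8,9,11}
((B ∪ A) Δ ((B ∖ C) ∖ C))^c ∩ ((A Δ B) ∩ C) = {}

{}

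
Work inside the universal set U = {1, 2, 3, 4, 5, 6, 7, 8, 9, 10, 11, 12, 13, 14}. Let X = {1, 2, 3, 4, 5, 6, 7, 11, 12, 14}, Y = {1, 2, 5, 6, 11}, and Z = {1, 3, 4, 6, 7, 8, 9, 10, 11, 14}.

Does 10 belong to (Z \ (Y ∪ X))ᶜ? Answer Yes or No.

No

10 ∉ Y and 10 ∉ X, so 10 ∉ Y ∪ X
10 ∈ Z and 10 ∉ (Y ∪ X), so 10 ∈ Z \ (Y ∪ X)
10 ∉ (Z \ (Y ∪ X))ᶜ since 10 ∈ (Z \ (Y ∪ X))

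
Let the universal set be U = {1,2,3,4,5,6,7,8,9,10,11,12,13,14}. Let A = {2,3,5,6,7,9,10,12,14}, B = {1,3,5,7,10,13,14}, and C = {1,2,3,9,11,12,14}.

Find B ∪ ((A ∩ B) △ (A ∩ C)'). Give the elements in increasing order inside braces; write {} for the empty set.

A ∩ B = {3,5,7,10,14}
A ∩ C = {2,3,9,12,14}
(A ∩ C)' = {1,4,5,6,7,8,10,11,13}
(A ∩ B) △ (A ∩ C)' = {1,3,4,6,8,11,13,14}
B ∪ ((A ∩ B) △ (A ∩ C)') = {1,3,4,5,6,7,8,10,11,13,14}

{1,3,4,5,6,7,8,10,11,13,14}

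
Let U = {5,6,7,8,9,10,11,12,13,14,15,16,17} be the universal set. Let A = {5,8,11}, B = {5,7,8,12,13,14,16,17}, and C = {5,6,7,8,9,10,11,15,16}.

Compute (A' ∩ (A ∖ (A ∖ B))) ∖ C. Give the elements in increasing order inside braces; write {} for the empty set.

{}

A' = {6,7,9,10,12,13,14,15,16,17}
A ∖ B = {11}
A ∖ (A ∖ B) = {5,8}
A' ∩ (A ∖ (A ∖ B)) = {}
(A' ∩ (A ∖ (A ∖ B))) ∖ C = {}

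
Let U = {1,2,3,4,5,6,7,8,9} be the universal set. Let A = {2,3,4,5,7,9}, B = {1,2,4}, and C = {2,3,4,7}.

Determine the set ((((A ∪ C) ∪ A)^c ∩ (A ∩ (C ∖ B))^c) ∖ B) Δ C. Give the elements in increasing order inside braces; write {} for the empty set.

{2,3,4,6,7,8}

A ∪ C = {2,3,4,5,7,9}
(A ∪ C) ∪ A = {2,3,4,5,7,9}
((A ∪ C) ∪ A)^c = {1,6,8}
C ∖ B = {3,7}
A ∩ (C ∖ B) = {3,7}
(A ∩ (C ∖ B))^c = {1,2,4,5,6,8,9}
((A ∪ C) ∪ A)^c ∩ (A ∩ (C ∖ B))^c = {1,6,8}
(((A ∪ C) ∪ A)^c ∩ (A ∩ (C ∖ B))^c) ∖ B = {6,8}
((((A ∪ C) ∪ A)^c ∩ (A ∩ (C ∖ B))^c) ∖ B) Δ C = {2,3,4,6,7,8}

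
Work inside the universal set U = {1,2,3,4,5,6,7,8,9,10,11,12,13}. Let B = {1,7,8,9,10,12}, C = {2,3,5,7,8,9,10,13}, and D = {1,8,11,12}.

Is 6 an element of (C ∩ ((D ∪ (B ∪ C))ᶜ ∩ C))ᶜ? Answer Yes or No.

6 ∉ B and 6 ∉ C, so 6 ∉ B ∪ C
6 ∉ D and 6 ∉ (B ∪ C), so 6 ∉ D ∪ (B ∪ C)
6 ∈ (D ∪ (B ∪ C))ᶜ since 6 ∉ (D ∪ (B ∪ C))
6 ∈ (D ∪ (B ∪ C))ᶜ and 6 ∉ C, so 6 ∉ (D ∪ (B ∪ C))ᶜ ∩ C
6 ∉ C and 6 ∉ ((D ∪ (B ∪ C))ᶜ ∩ C), so 6 ∉ C ∩ ((D ∪ (B ∪ C))ᶜ ∩ C)
6 ∈ (C ∩ ((D ∪ (B ∪ C))ᶜ ∩ C))ᶜ since 6 ∉ (C ∩ ((D ∪ (B ∪ C))ᶜ ∩ C))

Yes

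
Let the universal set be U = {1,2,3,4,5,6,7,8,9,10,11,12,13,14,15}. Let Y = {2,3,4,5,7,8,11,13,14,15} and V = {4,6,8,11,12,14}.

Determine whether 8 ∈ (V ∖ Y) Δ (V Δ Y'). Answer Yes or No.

8 ∈ V and 8 ∈ Y, so 8 ∉ V ∖ Y
8 ∈ Y, so 8 ∉ Y'
8 ∈ V and 8 ∉ Y', so 8 ∈ V Δ Y'
8 ∉ (V ∖ Y) and 8 ∈ (V Δ Y'), so 8 ∈ (V ∖ Y) Δ (V Δ Y')

Yes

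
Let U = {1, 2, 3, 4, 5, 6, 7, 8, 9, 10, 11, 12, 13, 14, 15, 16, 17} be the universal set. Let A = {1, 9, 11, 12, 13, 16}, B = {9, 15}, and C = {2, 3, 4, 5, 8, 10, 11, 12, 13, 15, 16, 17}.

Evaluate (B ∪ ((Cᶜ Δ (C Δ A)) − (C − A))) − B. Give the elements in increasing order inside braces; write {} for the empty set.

{6, 7, 14}

Cᶜ = {1, 6, 7, 9, 14}
C Δ A = {1, 2, 3, 4, 5, 8, 9, 10, 15, 17}
Cᶜ Δ (C Δ A) = {2, 3, 4, 5, 6, 7, 8, 10, 14, 15, 17}
C − A = {2, 3, 4, 5, 8, 10, 15, 17}
(Cᶜ Δ (C Δ A)) − (C − A) = {6, 7, 14}
B ∪ ((Cᶜ Δ (C Δ A)) − (C − A)) = {6, 7, 9, 14, 15}
(B ∪ ((Cᶜ Δ (C Δ A)) − (C − A))) − B = {6, 7, 14}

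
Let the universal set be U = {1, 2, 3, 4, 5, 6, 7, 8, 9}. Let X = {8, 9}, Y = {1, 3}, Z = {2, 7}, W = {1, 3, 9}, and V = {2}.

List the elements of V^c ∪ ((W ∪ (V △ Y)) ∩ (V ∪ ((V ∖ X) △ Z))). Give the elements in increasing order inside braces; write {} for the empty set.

V^c = {1, 3, 4, 5, 6, 7, 8, 9}
V △ Y = {1, 2, 3}
W ∪ (V △ Y) = {1, 2, 3, 9}
V ∖ X = {2}
(V ∖ X) △ Z = {7}
V ∪ ((V ∖ X) △ Z) = {2, 7}
(W ∪ (V △ Y)) ∩ (V ∪ ((V ∖ X) △ Z)) = {2}
V^c ∪ ((W ∪ (V △ Y)) ∩ (V ∪ ((V ∖ X) △ Z))) = {1, 2, 3, 4, 5, 6, 7, 8, 9}

{1, 2, 3, 4, 5, 6, 7, 8, 9}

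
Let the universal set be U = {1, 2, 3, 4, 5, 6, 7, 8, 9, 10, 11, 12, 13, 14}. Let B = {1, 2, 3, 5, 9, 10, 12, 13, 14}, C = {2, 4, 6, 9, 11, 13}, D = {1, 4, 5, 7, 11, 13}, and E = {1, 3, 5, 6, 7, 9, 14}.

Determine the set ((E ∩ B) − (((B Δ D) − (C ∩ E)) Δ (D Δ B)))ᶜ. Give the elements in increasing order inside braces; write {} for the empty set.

{2, 4, 6, 7, 8, 9, 10, 11, 12, 13}

E ∩ B = {1, 3, 5, 9, 14}
B Δ D = {2, 3, 4, 7, 9, 10, 11, 12, 14}
C ∩ E = {6, 9}
(B Δ D) − (C ∩ E) = {2, 3, 4, 7, 10, 11, 12, 14}
D Δ B = {2, 3, 4, 7, 9, 10, 11, 12, 14}
((B Δ D) − (C ∩ E)) Δ (D Δ B) = {9}
(E ∩ B) − (((B Δ D) − (C ∩ E)) Δ (D Δ B)) = {1, 3, 5, 14}
((E ∩ B) − (((B Δ D) − (C ∩ E)) Δ (D Δ B)))ᶜ = {2, 4, 6, 7, 8, 9, 10, 11, 12, 13}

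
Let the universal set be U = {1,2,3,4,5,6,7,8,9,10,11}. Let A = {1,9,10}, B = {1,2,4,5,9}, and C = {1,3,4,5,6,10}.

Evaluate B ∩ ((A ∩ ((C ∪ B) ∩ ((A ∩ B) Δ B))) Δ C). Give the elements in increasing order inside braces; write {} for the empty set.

C ∪ B = {1,2,3,4,5,6,9,10}
A ∩ B = {1,9}
(A ∩ B) Δ B = {2,4,5}
(C ∪ B) ∩ ((A ∩ B) Δ B) = {2,4,5}
A ∩ ((C ∪ B) ∩ ((A ∩ B) Δ B)) = {}
(A ∩ ((C ∪ B) ∩ ((A ∩ B) Δ B))) Δ C = {1,3,4,5,6,10}
B ∩ ((A ∩ ((C ∪ B) ∩ ((A ∩ B) Δ B))) Δ C) = {1,4,5}

{1,4,5}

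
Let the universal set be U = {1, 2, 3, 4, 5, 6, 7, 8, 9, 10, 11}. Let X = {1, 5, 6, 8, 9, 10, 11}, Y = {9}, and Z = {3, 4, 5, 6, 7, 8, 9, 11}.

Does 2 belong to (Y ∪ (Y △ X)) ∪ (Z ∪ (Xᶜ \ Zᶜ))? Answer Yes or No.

No

2 ∉ Y and 2 ∉ X, so 2 ∉ Y △ X
2 ∉ Y and 2 ∉ (Y △ X), so 2 ∉ Y ∪ (Y △ X)
2 ∉ X, so 2 ∈ Xᶜ
2 ∉ Z, so 2 ∈ Zᶜ
2 ∈ Xᶜ and 2 ∈ Zᶜ, so 2 ∉ Xᶜ \ Zᶜ
2 ∉ Z and 2 ∉ (Xᶜ \ Zᶜ), so 2 ∉ Z ∪ (Xᶜ \ Zᶜ)
2 ∉ (Y ∪ (Y △ X)) and 2 ∉ (Z ∪ (Xᶜ \ Zᶜ)), so 2 ∉ (Y ∪ (Y △ X)) ∪ (Z ∪ (Xᶜ \ Zᶜ))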